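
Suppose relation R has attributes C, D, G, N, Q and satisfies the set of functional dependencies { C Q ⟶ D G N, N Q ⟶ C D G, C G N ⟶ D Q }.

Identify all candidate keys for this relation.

{C, Q}⁺: CQ→DGN adds D, G, N → {C, D, G, N, Q}. Minimal: {Q}⁺ = {Q}; {C}⁺ = {C} — none reach the full schema.
{N, Q}⁺: NQ→CDG adds C, D, G → {C, D, G, N, Q}. Minimal: {Q}⁺ = {Q}; {N}⁺ = {N} — none reach the full schema.
{C, G, N}⁺: CGN→DQ adds D, Q → {C, D, G, N, Q}. Minimal: {G, N}⁺ = {G, N}; {C, N}⁺ = {C, N}; {C, G}⁺ = {C, G} — none reach the full schema.
Any other superkey contains one of these as a subset, so there are no further candidate keys.

{C, Q}, {N, Q}, {C, G, N}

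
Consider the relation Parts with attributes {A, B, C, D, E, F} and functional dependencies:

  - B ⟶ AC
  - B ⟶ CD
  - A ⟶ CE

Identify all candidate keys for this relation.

Attributes B, F never appear on any right-hand side, so every candidate key must contain {B, F}.
{B, F}⁺ = {A, B, C, D, E, F}, which is all of the schema, so {B, F} is the only candidate key.

{B, F}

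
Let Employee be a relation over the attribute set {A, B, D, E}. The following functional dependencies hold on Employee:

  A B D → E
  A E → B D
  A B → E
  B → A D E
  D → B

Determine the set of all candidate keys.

{B}⁺: B→ADE adds A, D, E → {A, B, D, E}.
{D}⁺: D→B adds B; B→ADE adds A, E → {A, B, D, E}.
{A, E}⁺: AE→BD adds B, D → {A, B, D, E}. Minimal: {E}⁺ = {E}; {A}⁺ = {A} — none reach the full schema.
Any other superkey contains one of these as a subset, so there are no further candidate keys.

{B}; {D}; {A, E}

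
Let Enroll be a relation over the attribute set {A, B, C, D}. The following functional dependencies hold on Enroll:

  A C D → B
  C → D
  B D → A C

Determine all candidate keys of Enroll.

{A, C}, {B, C}, {B, D}

{A, C}⁺: C→D adds D; ACD→B adds B → {A, B, C, D}. Minimal: {C}⁺ = {C, D}; {A}⁺ = {A} — none reach the full schema.
{B, C}⁺: C→D adds D; BD→AC adds A → {A, B, C, D}. Minimal: {C}⁺ = {C, D}; {B}⁺ = {B} — none reach the full schema.
{B, D}⁺: BD→AC adds A, C → {A, B, C, D}. Minimal: {D}⁺ = {D}; {B}⁺ = {B} — none reach the full schema.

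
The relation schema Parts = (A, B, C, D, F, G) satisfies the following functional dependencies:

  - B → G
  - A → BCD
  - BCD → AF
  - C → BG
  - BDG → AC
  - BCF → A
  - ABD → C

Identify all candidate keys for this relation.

{A}⁺: A→BCD adds B, C, D; BCD→AF adds F; C→BG adds G → {A, B, C, D, F, G}.
{B, D}⁺: B→G adds G; BDG→AC adds A, C; BCD→AF adds F → {A, B, C, D, F, G}. Minimal: {D}⁺ = {D}; {B}⁺ = {B, G} — none reach the full schema.
{C, D}⁺: C→BG adds B, G; BDG→AC adds A; BCD→AF adds F → {A, B, C, D, F, G}. Minimal: {D}⁺ = {D}; {C}⁺ = {B, C, G} — none reach the full schema.
{C, F}⁺: C→BG adds B, G; BCF→A adds A; A→BCD adds D → {A, B, C, D, F, G}. Minimal: {F}⁺ = {F}; {C}⁺ = {B, C, G} — none reach the full schema.

(A), (B, D), (C, D), (C, F)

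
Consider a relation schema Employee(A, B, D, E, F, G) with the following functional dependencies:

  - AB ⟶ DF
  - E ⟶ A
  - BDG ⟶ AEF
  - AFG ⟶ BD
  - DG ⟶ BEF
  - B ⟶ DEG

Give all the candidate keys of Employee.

B, DG, AFG, EFG

{B}⁺: B→DEG adds D, E, G; E→A adds A; BDG→AEF adds F → {A, B, D, E, F, G}.
{D, G}⁺: DG→BEF adds B, E, F; E→A adds A → {A, B, D, E, F, G}.
{A, F, G}⁺: AFG→BD adds B, D; DG→BEF adds E → {A, B, D, E, F, G}.
{E, F, G}⁺: E→A adds A; AFG→BD adds B, D → {A, B, D, E, F, G}.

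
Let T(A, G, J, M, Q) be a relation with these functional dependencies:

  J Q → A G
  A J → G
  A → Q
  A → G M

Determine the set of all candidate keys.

AJ; JQ

Attribute J never appears on the right-hand side of any dependency, so J must belong to every candidate key.
{J}⁺ = {J}, which is not all of the schema, so we must add further attributes.
{A, J}⁺: AJ→G adds G; A→Q adds Q; A→GM adds M → {A, G, J, M, Q}. Minimal: {J}⁺ = {J}; {A}⁺ = {A, G, M, Q} — none reach the full schema.
{J, Q}⁺: JQ→AG adds A, G; A→GM adds M → {A, G, J, M, Q}. Minimal: {Q}⁺ = {Q}; {J}⁺ = {J} — none reach the full schema.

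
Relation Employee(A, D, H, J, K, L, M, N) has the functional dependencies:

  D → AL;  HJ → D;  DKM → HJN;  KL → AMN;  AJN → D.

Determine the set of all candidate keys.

Attribute K never appears on the right-hand side of any dependency, so K must belong to every candidate key.
{K}⁺ = {K}, which is not all of the schema, so we must add further attributes.
{D, K}⁺: D→AL adds A, L; KL→AMN adds M, N; DKM→HJN adds H, J → {A, D, H, J, K, L, M, N}. Minimal: {K}⁺ = {K}; {D}⁺ = {A, D, L} — none reach the full schema.
{H, J, K}⁺: HJ→D adds D; D→AL adds A, L; KL→AMN adds M, N → {A, D, H, J, K, L, M, N}. Minimal: {J, K}⁺ = {J, K}; {H, K}⁺ = {H, K}; {H, J}⁺ = {A, D, H, J, L} — none reach the full schema.
{J, K, L}⁺: KL→AMN adds A, M, N; AJN→D adds D; DKM→HJN adds H → {A, D, H, J, K, L, M, N}. Minimal: {K, L}⁺ = {A, K, L, M, N}; {J, L}⁺ = {J, L}; {J, K}⁺ = {J, K} — none reach the full schema.
{A, J, K, N}⁺: AJN→D adds D; D→AL adds L; KL→AMN adds M; DKM→HJN adds H → {A, D, H, J, K, L, M, N}. Minimal: {J, K, N}⁺ = {J, K, N}; {A, K, N}⁺ = {A, K, N}; {A, J, N}⁺ = {A, D, J, L, N}; … — none reach the full schema.
Any other superkey contains one of these as a subset, so there are no further candidate keys.

{D, K}, {H, J, K}, {J, K, L}, {A, J, K, N}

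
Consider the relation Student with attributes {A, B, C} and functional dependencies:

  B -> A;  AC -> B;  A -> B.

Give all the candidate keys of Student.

Attribute C never appears on the right-hand side of any dependency, so C must belong to every candidate key.
{C}⁺ = {C}, which is not all of the schema, so we must add further attributes.
{A, C}⁺: AC→B adds B → {A, B, C}.
{B, C}⁺: B→A adds A → {A, B, C}.
Any other superkey contains one of these as a subset, so there are no further candidate keys.

{A, C}; {B, C}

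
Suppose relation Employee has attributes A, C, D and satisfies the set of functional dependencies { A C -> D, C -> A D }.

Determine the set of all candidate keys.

C

Attribute C never appears on the right-hand side of any dependency, so C must belong to every candidate key.
{C}⁺ = {A, C, D}, which is all of the schema, so {C} is the only candidate key.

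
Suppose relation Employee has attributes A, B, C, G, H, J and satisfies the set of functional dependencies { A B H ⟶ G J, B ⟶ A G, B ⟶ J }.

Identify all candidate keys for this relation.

{B, C, H}

{B, C, H}⁺: B→AG adds A, G; B→J adds J → {A, B, C, G, H, J}. Minimal: {C, H}⁺ = {C, H}; {B, H}⁺ = {A, B, G, H, J}; {B, C}⁺ = {A, B, C, G, J} — none reach the full schema.
No other minimal superkey exists.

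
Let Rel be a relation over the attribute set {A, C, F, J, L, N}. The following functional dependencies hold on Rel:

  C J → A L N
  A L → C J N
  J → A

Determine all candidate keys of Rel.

AFL, CFJ, FJL

{A, F, L}⁺: AL→CJN adds C, J, N → {A, C, F, J, L, N}.
{C, F, J}⁺: CJ→ALN adds A, L, N → {A, C, F, J, L, N}.
{F, J, L}⁺: J→A adds A; AL→CJN adds C, N → {A, C, F, J, L, N}.
Any other superkey contains one of these as a subset, so there are no further candidate keys.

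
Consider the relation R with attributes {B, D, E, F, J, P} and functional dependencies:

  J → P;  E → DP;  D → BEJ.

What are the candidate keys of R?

DF; EF

{D, F}⁺: D→BEJ adds B, E, J; J→P adds P → {B, D, E, F, J, P}. Minimal: {F}⁺ = {F}; {D}⁺ = {B, D, E, J, P} — none reach the full schema.
{E, F}⁺: E→DP adds D, P; D→BEJ adds B, J → {B, D, E, F, J, P}. Minimal: {F}⁺ = {F}; {E}⁺ = {B, D, E, J, P} — none reach the full schema.
Any other superkey contains one of these as a subset, so there are no further candidate keys.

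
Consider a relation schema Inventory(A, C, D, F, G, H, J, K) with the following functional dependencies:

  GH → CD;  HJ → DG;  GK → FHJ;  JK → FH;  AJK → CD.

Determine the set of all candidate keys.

{A, G, K}⁺: GK→FHJ adds F, H, J; AJK→CD adds C, D → {A, C, D, F, G, H, J, K}.
{A, J, K}⁺: JK→FH adds F, H; AJK→CD adds C, D; HJ→DG adds G → {A, C, D, F, G, H, J, K}.
Any other superkey contains one of these as a subset, so there are no further candidate keys.

(A, G, K); (A, J, K)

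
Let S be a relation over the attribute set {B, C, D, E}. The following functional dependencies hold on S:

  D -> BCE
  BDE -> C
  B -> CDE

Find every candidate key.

{B}⁺: B→CDE adds C, D, E → {B, C, D, E}.
{D}⁺: D→BCE adds B, C, E → {B, C, D, E}.
Any other superkey contains one of these as a subset, so there are no further candidate keys.

{B}, {D}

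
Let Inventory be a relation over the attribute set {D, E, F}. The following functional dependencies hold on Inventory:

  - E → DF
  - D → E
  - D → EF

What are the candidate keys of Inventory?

{D}⁺: D→E adds E; D→EF adds F → {D, E, F}.
{E}⁺: E→DF adds D, F → {D, E, F}.
Any other superkey contains one of these as a subset, so there are no further candidate keys.

(D), (E)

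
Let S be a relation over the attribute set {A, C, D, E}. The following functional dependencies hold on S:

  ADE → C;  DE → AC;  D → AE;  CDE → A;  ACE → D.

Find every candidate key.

{D}, {A, C, E}

{D}⁺: D→AE adds A, E; ADE→C adds C → {A, C, D, E}.
{A, C, E}⁺: ACE→D adds D → {A, C, D, E}.
Any other superkey contains one of these as a subset, so there are no further candidate keys.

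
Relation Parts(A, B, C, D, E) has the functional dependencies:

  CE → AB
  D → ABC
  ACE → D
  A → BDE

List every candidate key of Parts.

{A}; {D}; {C, E}

{A}⁺: A→BDE adds B, D, E; D→ABC adds C → {A, B, C, D, E}.
{D}⁺: D→ABC adds A, B, C; A→BDE adds E → {A, B, C, D, E}.
{C, E}⁺: CE→AB adds A, B; ACE→D adds D → {A, B, C, D, E}. Minimal: {E}⁺ = {E}; {C}⁺ = {C} — none reach the full schema.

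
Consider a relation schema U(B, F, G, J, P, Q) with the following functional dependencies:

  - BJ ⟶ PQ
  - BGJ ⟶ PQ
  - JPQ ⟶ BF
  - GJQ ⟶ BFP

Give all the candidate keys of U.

Attributes G, J never appear on any right-hand side, so every candidate key must contain {G, J}.
{G, J}⁺ = {G, J}, which is not all of the schema, so we must add further attributes.
{B, G, J}⁺: BJ→PQ adds P, Q; JPQ→BF adds F → {B, F, G, J, P, Q}. Minimal: {G, J}⁺ = {G, J}; {B, J}⁺ = {B, F, J, P, Q}; {B, G}⁺ = {B, G} — none reach the full schema.
{G, J, Q}⁺: GJQ→BFP adds B, F, P → {B, F, G, J, P, Q}. Minimal: {J, Q}⁺ = {J, Q}; {G, Q}⁺ = {G, Q}; {G, J}⁺ = {G, J} — none reach the full schema.

{B, G, J}; {G, J, Q}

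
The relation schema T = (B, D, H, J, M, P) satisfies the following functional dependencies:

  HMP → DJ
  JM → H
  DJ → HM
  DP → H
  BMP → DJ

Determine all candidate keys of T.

BMP, BDJP

Attributes B, P never appear on any right-hand side, so every candidate key must contain {B, P}.
{B, P}⁺ = {B, P}, which is not all of the schema, so we must add further attributes.
{B, M, P}⁺: BMP→DJ adds D, J; JM→H adds H → {B, D, H, J, M, P}.
{B, D, J, P}⁺: DJ→HM adds H, M → {B, D, H, J, M, P}.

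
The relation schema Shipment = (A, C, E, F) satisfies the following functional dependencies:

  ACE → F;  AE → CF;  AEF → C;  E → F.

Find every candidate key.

(A, E)

Attributes A, E never appear on any right-hand side, so every candidate key must contain {A, E}.
{A, E}⁺ = {A, C, E, F}, which is all of the schema, so {A, E} is the only candidate key.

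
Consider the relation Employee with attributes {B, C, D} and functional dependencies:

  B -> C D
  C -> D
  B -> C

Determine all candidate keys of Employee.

{B}

Attribute B never appears on the right-hand side of any dependency, so B must belong to every candidate key.
{B}⁺ = {B, C, D}, which is all of the schema, so {B} is the only candidate key.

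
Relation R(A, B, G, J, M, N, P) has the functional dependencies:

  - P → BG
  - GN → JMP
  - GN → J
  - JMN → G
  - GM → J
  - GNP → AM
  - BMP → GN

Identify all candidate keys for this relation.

{G, N}; {M, P}; {N, P}; {J, M, N}

{G, N}⁺: GN→JMP adds J, M, P; GNP→AM adds A; P→BG adds B → {A, B, G, J, M, N, P}. Minimal: {N}⁺ = {N}; {G}⁺ = {G} — none reach the full schema.
{M, P}⁺: P→BG adds B, G; GM→J adds J; BMP→GN adds N; GNP→AM adds A → {A, B, G, J, M, N, P}. Minimal: {P}⁺ = {B, G, P}; {M}⁺ = {M} — none reach the full schema.
{N, P}⁺: P→BG adds B, G; GN→JMP adds J, M; GNP→AM adds A → {A, B, G, J, M, N, P}. Minimal: {P}⁺ = {B, G, P}; {N}⁺ = {N} — none reach the full schema.
{J, M, N}⁺: JMN→G adds G; GN→JMP adds P; GNP→AM adds A; P→BG adds B → {A, B, G, J, M, N, P}. Minimal: {M, N}⁺ = {M, N}; {J, N}⁺ = {J, N}; {J, M}⁺ = {J, M} — none reach the full schema.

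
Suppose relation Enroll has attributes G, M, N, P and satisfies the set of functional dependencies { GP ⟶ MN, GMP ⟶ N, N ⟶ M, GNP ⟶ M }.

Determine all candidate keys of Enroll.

Attributes G, P never appear on any right-hand side, so every candidate key must contain {G, P}.
{G, P}⁺ = {G, M, N, P}, which is all of the schema, so {G, P} is the only candidate key.

{G, P}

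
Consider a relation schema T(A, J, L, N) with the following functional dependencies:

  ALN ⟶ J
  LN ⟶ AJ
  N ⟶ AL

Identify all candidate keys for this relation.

Attribute N never appears on the right-hand side of any dependency, so N must belong to every candidate key.
{N}⁺ = {A, J, L, N}, which is all of the schema, so {N} is the only candidate key.

N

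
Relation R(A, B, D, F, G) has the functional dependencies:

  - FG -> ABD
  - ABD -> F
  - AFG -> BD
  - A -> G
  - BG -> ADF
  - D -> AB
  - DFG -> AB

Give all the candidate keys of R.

{D}⁺: D→AB adds A, B; ABD→F adds F; A→G adds G → {A, B, D, F, G}.
{A, B}⁺: A→G adds G; BG→ADF adds D, F → {A, B, D, F, G}. Minimal: {B}⁺ = {B}; {A}⁺ = {A, G} — none reach the full schema.
{A, F}⁺: A→G adds G; FG→ABD adds B, D → {A, B, D, F, G}. Minimal: {F}⁺ = {F}; {A}⁺ = {A, G} — none reach the full schema.
{B, G}⁺: BG→ADF adds A, D, F → {A, B, D, F, G}. Minimal: {G}⁺ = {G}; {B}⁺ = {B} — none reach the full schema.
{F, G}⁺: FG→ABD adds A, B, D → {A, B, D, F, G}. Minimal: {G}⁺ = {G}; {F}⁺ = {F} — none reach the full schema.
Any other superkey contains one of these as a subset, so there are no further candidate keys.

{D}, {A, B}, {A, F}, {B, G}, {F, G}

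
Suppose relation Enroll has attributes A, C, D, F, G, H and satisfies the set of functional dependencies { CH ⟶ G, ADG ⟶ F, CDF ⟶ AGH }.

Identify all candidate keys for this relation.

Attributes C, D never appear on any right-hand side, so every candidate key must contain {C, D}.
{C, D}⁺ = {C, D}, which is not all of the schema, so we must add further attributes.
{C, D, F}⁺: CDF→AGH adds A, G, H → {A, C, D, F, G, H}. Minimal: {D, F}⁺ = {D, F}; {C, F}⁺ = {C, F}; {C, D}⁺ = {C, D} — none reach the full schema.
{A, C, D, G}⁺: ADG→F adds F; CDF→AGH adds H → {A, C, D, F, G, H}. Minimal: {C, D, G}⁺ = {C, D, G}; {A, D, G}⁺ = {A, D, F, G}; {A, C, G}⁺ = {A, C, G}; … — none reach the full schema.
{A, C, D, H}⁺: CH→G adds G; ADG→F adds F → {A, C, D, F, G, H}. Minimal: {C, D, H}⁺ = {C, D, G, H}; {A, D, H}⁺ = {A, D, H}; {A, C, H}⁺ = {A, C, G, H}; … — none reach the full schema.
Any other superkey contains one of these as a subset, so there are no further candidate keys.

CDF, ACDG, ACDH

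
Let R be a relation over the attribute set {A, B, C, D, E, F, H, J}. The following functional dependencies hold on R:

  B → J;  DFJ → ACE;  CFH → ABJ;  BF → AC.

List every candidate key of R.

BDFH, CDFH, DFHJ

Attributes D, F, H never appear on any right-hand side, so every candidate key must contain {D, F, H}.
{D, F, H}⁺ = {D, F, H}, which is not all of the schema, so we must add further attributes.
{B, D, F, H}⁺: B→J adds J; DFJ→ACE adds A, C, E → {A, B, C, D, E, F, H, J}. Minimal: {D, F, H}⁺ = {D, F, H}; {B, F, H}⁺ = {A, B, C, F, H, J}; {B, D, H}⁺ = {B, D, H, J}; … — none reach the full schema.
{C, D, F, H}⁺: CFH→ABJ adds A, B, J; DFJ→ACE adds E → {A, B, C, D, E, F, H, J}. Minimal: {D, F, H}⁺ = {D, F, H}; {C, F, H}⁺ = {A, B, C, F, H, J}; {C, D, H}⁺ = {C, D, H}; … — none reach the full schema.
{D, F, H, J}⁺: DFJ→ACE adds A, C, E; CFH→ABJ adds B → {A, B, C, D, E, F, H, J}. Minimal: {F, H, J}⁺ = {F, H, J}; {D, H, J}⁺ = {D, H, J}; {D, F, J}⁺ = {A, C, D, E, F, J}; … — none reach the full schema.
Any other superkey contains one of these as a subset, so there are no further candidate keys.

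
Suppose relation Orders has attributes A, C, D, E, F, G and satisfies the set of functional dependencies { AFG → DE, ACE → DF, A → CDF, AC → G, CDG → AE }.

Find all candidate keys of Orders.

(A); (C, D, G)

{A}⁺: A→CDF adds C, D, F; AC→G adds G; CDG→AE adds E → {A, C, D, E, F, G}.
{C, D, G}⁺: CDG→AE adds A, E; ACE→DF adds F → {A, C, D, E, F, G}. Minimal: {D, G}⁺ = {D, G}; {C, G}⁺ = {C, G}; {C, D}⁺ = {C, D} — none reach the full schema.
Any other superkey contains one of these as a subset, so there are no further candidate keys.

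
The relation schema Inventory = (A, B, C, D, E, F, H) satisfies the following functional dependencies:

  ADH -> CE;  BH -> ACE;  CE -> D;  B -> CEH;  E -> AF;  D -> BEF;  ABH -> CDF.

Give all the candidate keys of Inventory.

B, D, CE

{B}⁺: B→CEH adds C, E, H; E→AF adds A, F; ABH→CDF adds D → {A, B, C, D, E, F, H}.
{D}⁺: D→BEF adds B, E, F; B→CEH adds C, H; E→AF adds A → {A, B, C, D, E, F, H}.
{C, E}⁺: CE→D adds D; E→AF adds A, F; D→BEF adds B; B→CEH adds H → {A, B, C, D, E, F, H}. Minimal: {E}⁺ = {A, E, F}; {C}⁺ = {C} — none reach the full schema.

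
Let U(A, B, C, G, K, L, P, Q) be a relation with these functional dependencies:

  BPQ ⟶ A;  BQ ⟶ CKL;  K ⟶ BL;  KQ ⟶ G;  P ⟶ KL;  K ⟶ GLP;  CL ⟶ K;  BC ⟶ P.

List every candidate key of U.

BQ, KQ, PQ, CLQ

Attribute Q never appears on the right-hand side of any dependency, so Q must belong to every candidate key.
{Q}⁺ = {Q}, which is not all of the schema, so we must add further attributes.
{B, Q}⁺: BQ→CKL adds C, K, L; KQ→G adds G; K→GLP adds P; BPQ→A adds A → {A, B, C, G, K, L, P, Q}.
{K, Q}⁺: K→BL adds B, L; KQ→G adds G; K→GLP adds P; BPQ→A adds A; BQ→CKL adds C → {A, B, C, G, K, L, P, Q}.
{P, Q}⁺: P→KL adds K, L; K→GLP adds G; K→BL adds B; BPQ→A adds A; BQ→CKL adds C → {A, B, C, G, K, L, P, Q}.
{C, L, Q}⁺: CL→K adds K; K→BL adds B; KQ→G adds G; K→GLP adds P; BPQ→A adds A → {A, B, C, G, K, L, P, Q}.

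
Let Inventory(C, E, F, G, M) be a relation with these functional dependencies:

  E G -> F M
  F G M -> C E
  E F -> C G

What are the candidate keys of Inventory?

{E, F}⁺: EF→CG adds C, G; EG→FM adds M → {C, E, F, G, M}. Minimal: {F}⁺ = {F}; {E}⁺ = {E} — none reach the full schema.
{E, G}⁺: EG→FM adds F, M; FGM→CE adds C → {C, E, F, G, M}. Minimal: {G}⁺ = {G}; {E}⁺ = {E} — none reach the full schema.
{F, G, M}⁺: FGM→CE adds C, E → {C, E, F, G, M}. Minimal: {G, M}⁺ = {G, M}; {F, M}⁺ = {F, M}; {F, G}⁺ = {F, G} — none reach the full schema.

{E, F}; {E, G}; {F, G, M}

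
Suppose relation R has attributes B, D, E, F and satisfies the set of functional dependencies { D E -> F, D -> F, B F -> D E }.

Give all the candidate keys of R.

(B, D), (B, F)

{B, D}⁺: D→F adds F; BF→DE adds E → {B, D, E, F}. Minimal: {D}⁺ = {D, F}; {B}⁺ = {B} — none reach the full schema.
{B, F}⁺: BF→DE adds D, E → {B, D, E, F}. Minimal: {F}⁺ = {F}; {B}⁺ = {B} — none reach the full schema.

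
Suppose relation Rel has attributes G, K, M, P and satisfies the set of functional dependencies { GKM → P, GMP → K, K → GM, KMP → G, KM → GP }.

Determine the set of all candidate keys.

{K}⁺: K→GM adds G, M; KM→GP adds P → {G, K, M, P}.
{G, M, P}⁺: GMP→K adds K → {G, K, M, P}.
Any other superkey contains one of these as a subset, so there are no further candidate keys.

(K), (G, M, P)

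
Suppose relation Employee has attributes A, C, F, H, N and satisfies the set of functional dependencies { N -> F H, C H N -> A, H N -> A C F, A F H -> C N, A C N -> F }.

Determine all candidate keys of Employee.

{N}; {A, F, H}

{N}⁺: N→FH adds F, H; HN→ACF adds A, C → {A, C, F, H, N}.
{A, F, H}⁺: AFH→CN adds C, N → {A, C, F, H, N}. Minimal: {F, H}⁺ = {F, H}; {A, H}⁺ = {A, H}; {A, F}⁺ = {A, F} — none reach the full schema.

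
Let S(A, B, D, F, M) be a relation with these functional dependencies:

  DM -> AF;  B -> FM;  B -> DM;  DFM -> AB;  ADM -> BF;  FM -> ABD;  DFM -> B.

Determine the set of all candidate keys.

{B}; {D, M}; {F, M}

{B}⁺: B→FM adds F, M; B→DM adds D; DFM→AB adds A → {A, B, D, F, M}.
{D, M}⁺: DM→AF adds A, F; DFM→AB adds B → {A, B, D, F, M}. Minimal: {M}⁺ = {M}; {D}⁺ = {D} — none reach the full schema.
{F, M}⁺: FM→ABD adds A, B, D → {A, B, D, F, M}. Minimal: {M}⁺ = {M}; {F}⁺ = {F} — none reach the full schema.
Any other superkey contains one of these as a subset, so there are no further candidate keys.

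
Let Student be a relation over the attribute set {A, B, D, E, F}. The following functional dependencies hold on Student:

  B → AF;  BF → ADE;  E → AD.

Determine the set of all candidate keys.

{B}⁺: B→AF adds A, F; BF→ADE adds D, E → {A, B, D, E, F}.

(B)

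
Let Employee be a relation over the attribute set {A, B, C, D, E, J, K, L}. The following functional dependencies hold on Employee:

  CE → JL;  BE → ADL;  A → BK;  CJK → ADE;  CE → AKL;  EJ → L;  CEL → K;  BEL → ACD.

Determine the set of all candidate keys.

{A, E}, {B, E}, {C, E}, {A, C, J}, {C, J, K}

{A, E}⁺: A→BK adds B, K; BE→ADL adds D, L; BEL→ACD adds C; CE→JL adds J → {A, B, C, D, E, J, K, L}.
{B, E}⁺: BE→ADL adds A, D, L; A→BK adds K; BEL→ACD adds C; CE→JL adds J → {A, B, C, D, E, J, K, L}.
{C, E}⁺: CE→JL adds J, L; CE→AKL adds A, K; A→BK adds B; CJK→ADE adds D → {A, B, C, D, E, J, K, L}.
{A, C, J}⁺: A→BK adds B, K; CJK→ADE adds D, E; CE→AKL adds L → {A, B, C, D, E, J, K, L}.
{C, J, K}⁺: CJK→ADE adds A, D, E; CE→AKL adds L; A→BK adds B → {A, B, C, D, E, J, K, L}.
Any other superkey contains one of these as a subset, so there are no further candidate keys.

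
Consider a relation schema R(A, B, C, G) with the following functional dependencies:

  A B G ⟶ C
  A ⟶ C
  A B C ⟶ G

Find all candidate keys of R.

Attributes A, B never appear on any right-hand side, so every candidate key must contain {A, B}.
{A, B}⁺ = {A, B, C, G}, which is all of the schema, so {A, B} is the only candidate key.

{A, B}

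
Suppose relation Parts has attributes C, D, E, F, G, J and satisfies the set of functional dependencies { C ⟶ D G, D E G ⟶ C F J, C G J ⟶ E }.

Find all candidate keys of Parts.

{C, E}, {C, J}, {D, E, G}

{C, E}⁺: C→DG adds D, G; DEG→CFJ adds F, J → {C, D, E, F, G, J}.
{C, J}⁺: C→DG adds D, G; CGJ→E adds E; DEG→CFJ adds F → {C, D, E, F, G, J}.
{D, E, G}⁺: DEG→CFJ adds C, F, J → {C, D, E, F, G, J}.
Any other superkey contains one of these as a subset, so there are no further candidate keys.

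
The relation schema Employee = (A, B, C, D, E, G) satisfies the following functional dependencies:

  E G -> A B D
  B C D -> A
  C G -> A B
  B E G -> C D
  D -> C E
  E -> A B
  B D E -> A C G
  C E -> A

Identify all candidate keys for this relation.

{D}⁺: D→CE adds C, E; E→AB adds A, B; BDE→ACG adds G → {A, B, C, D, E, G}.
{E, G}⁺: EG→ABD adds A, B, D; BEG→CD adds C → {A, B, C, D, E, G}.
Any other superkey contains one of these as a subset, so there are no further candidate keys.

{D}, {E, G}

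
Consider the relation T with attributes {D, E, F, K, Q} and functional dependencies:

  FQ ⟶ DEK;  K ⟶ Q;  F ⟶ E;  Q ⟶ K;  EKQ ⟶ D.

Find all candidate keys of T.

Attribute F never appears on the right-hand side of any dependency, so F must belong to every candidate key.
{F}⁺ = {E, F}, which is not all of the schema, so we must add further attributes.
{F, K}⁺: K→Q adds Q; F→E adds E; EKQ→D adds D → {D, E, F, K, Q}. Minimal: {K}⁺ = {K, Q}; {F}⁺ = {E, F} — none reach the full schema.
{F, Q}⁺: FQ→DEK adds D, E, K → {D, E, F, K, Q}. Minimal: {Q}⁺ = {K, Q}; {F}⁺ = {E, F} — none reach the full schema.

{F, K}; {F, Q}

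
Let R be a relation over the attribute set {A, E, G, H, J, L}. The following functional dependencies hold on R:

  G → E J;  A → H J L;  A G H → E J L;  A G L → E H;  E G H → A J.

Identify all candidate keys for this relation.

(A, G); (G, H)

Attribute G never appears on the right-hand side of any dependency, so G must belong to every candidate key.
{G}⁺ = {E, G, J}, which is not all of the schema, so we must add further attributes.
{A, G}⁺: G→EJ adds E, J; A→HJL adds H, L → {A, E, G, H, J, L}. Minimal: {G}⁺ = {E, G, J}; {A}⁺ = {A, H, J, L} — none reach the full schema.
{G, H}⁺: G→EJ adds E, J; EGH→AJ adds A; A→HJL adds L → {A, E, G, H, J, L}. Minimal: {H}⁺ = {H}; {G}⁺ = {E, G, J} — none reach the full schema.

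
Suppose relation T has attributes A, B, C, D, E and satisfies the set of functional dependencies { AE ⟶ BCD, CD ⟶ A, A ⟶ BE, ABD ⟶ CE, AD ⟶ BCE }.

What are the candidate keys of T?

{A}⁺: A→BE adds B, E; AE→BCD adds C, D → {A, B, C, D, E}.
{C, D}⁺: CD→A adds A; A→BE adds B, E → {A, B, C, D, E}.
Any other superkey contains one of these as a subset, so there are no further candidate keys.

A; CD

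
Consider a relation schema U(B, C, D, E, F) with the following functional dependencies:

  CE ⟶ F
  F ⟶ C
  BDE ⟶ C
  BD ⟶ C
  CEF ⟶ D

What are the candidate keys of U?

BCE, BDE, BEF

Attributes B, E never appear on any right-hand side, so every candidate key must contain {B, E}.
{B, E}⁺ = {B, E}, which is not all of the schema, so we must add further attributes.
{B, C, E}⁺: CE→F adds F; CEF→D adds D → {B, C, D, E, F}.
{B, D, E}⁺: BDE→C adds C; CE→F adds F → {B, C, D, E, F}.
{B, E, F}⁺: F→C adds C; CEF→D adds D → {B, C, D, E, F}.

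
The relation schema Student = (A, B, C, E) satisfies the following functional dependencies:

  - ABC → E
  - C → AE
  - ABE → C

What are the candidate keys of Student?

BC; ABE

{B, C}⁺: C→AE adds A, E → {A, B, C, E}. Minimal: {C}⁺ = {A, C, E}; {B}⁺ = {B} — none reach the full schema.
{A, B, E}⁺: ABE→C adds C → {A, B, C, E}. Minimal: {B, E}⁺ = {B, E}; {A, E}⁺ = {A, E}; {A, B}⁺ = {A, B} — none reach the full schema.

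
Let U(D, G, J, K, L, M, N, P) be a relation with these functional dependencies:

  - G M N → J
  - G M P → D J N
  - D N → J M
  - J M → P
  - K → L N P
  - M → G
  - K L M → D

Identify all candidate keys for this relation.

DK, KM

{D, K}⁺: K→LNP adds L, N, P; DN→JM adds J, M; M→G adds G → {D, G, J, K, L, M, N, P}.
{K, M}⁺: K→LNP adds L, N, P; M→G adds G; KLM→D adds D; GMN→J adds J → {D, G, J, K, L, M, N, P}.
Any other superkey contains one of these as a subset, so there are no further candidate keys.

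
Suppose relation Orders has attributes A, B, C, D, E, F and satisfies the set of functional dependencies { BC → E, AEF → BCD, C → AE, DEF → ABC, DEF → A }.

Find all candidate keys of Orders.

CF; AEF; DEF

Attribute F never appears on the right-hand side of any dependency, so F must belong to every candidate key.
{F}⁺ = {F}, which is not all of the schema, so we must add further attributes.
{C, F}⁺: C→AE adds A, E; AEF→BCD adds B, D → {A, B, C, D, E, F}. Minimal: {F}⁺ = {F}; {C}⁺ = {A, C, E} — none reach the full schema.
{A, E, F}⁺: AEF→BCD adds B, C, D → {A, B, C, D, E, F}. Minimal: {E, F}⁺ = {E, F}; {A, F}⁺ = {A, F}; {A, E}⁺ = {A, E} — none reach the full schema.
{D, E, F}⁺: DEF→ABC adds A, B, C → {A, B, C, D, E, F}. Minimal: {E, F}⁺ = {E, F}; {D, F}⁺ = {D, F}; {D, E}⁺ = {D, E} — none reach the full schema.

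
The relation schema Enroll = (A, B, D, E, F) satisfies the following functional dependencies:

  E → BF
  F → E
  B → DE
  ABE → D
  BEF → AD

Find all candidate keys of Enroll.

(B), (E), (F)

{B}⁺: B→DE adds D, E; E→BF adds F; BEF→AD adds A → {A, B, D, E, F}.
{E}⁺: E→BF adds B, F; B→DE adds D; BEF→AD adds A → {A, B, D, E, F}.
{F}⁺: F→E adds E; E→BF adds B; B→DE adds D; BEF→AD adds A → {A, B, D, E, F}.
Any other superkey contains one of these as a subset, so there are no further candidate keys.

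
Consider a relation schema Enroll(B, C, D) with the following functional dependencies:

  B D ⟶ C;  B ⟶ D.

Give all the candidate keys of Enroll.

{B}

Attribute B never appears on the right-hand side of any dependency, so B must belong to every candidate key.
{B}⁺ = {B, C, D}, which is all of the schema, so {B} is the only candidate key.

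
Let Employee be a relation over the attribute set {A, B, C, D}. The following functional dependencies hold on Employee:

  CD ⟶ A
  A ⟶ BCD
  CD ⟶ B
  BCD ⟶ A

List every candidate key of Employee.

{A}, {C, D}

{A}⁺: A→BCD adds B, C, D → {A, B, C, D}.
{C, D}⁺: CD→A adds A; A→BCD adds B → {A, B, C, D}. Minimal: {D}⁺ = {D}; {C}⁺ = {C} — none reach the full schema.
Any other superkey contains one of these as a subset, so there are no further candidate keys.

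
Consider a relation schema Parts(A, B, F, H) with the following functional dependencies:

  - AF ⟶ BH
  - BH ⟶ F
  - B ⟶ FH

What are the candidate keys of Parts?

Attribute A never appears on the right-hand side of any dependency, so A must belong to every candidate key.
{A}⁺ = {A}, which is not all of the schema, so we must add further attributes.
{A, B}⁺: B→FH adds F, H → {A, B, F, H}.
{A, F}⁺: AF→BH adds B, H → {A, B, F, H}.

(A, B), (A, F)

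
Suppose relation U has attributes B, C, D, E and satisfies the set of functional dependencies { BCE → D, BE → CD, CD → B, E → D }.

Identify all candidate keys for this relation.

Attribute E never appears on the right-hand side of any dependency, so E must belong to every candidate key.
{E}⁺ = {D, E}, which is not all of the schema, so we must add further attributes.
{B, E}⁺: BE→CD adds C, D → {B, C, D, E}. Minimal: {E}⁺ = {D, E}; {B}⁺ = {B} — none reach the full schema.
{C, E}⁺: E→D adds D; CD→B adds B → {B, C, D, E}. Minimal: {E}⁺ = {D, E}; {C}⁺ = {C} — none reach the full schema.

{B, E}, {C, E}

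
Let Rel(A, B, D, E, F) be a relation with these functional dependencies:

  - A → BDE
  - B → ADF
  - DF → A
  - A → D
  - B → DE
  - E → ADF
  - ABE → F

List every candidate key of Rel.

(A), (B), (E), (D, F)

{A}⁺: A→BDE adds B, D, E; B→ADF adds F → {A, B, D, E, F}.
{B}⁺: B→ADF adds A, D, F; B→DE adds E → {A, B, D, E, F}.
{E}⁺: E→ADF adds A, D, F; A→BDE adds B → {A, B, D, E, F}.
{D, F}⁺: DF→A adds A; A→BDE adds B, E → {A, B, D, E, F}. Minimal: {F}⁺ = {F}; {D}⁺ = {D} — none reach the full schema.
Any other superkey contains one of these as a subset, so there are no further candidate keys.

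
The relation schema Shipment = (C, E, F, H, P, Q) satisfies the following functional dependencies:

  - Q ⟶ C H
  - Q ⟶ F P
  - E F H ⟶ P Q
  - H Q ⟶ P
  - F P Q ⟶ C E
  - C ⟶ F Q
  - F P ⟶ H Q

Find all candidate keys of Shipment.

(C), (Q), (F, P), (E, F, H)

{C}⁺: C→FQ adds F, Q; Q→CH adds H; Q→FP adds P; FPQ→CE adds E → {C, E, F, H, P, Q}.
{Q}⁺: Q→CH adds C, H; Q→FP adds F, P; FPQ→CE adds E → {C, E, F, H, P, Q}.
{F, P}⁺: FP→HQ adds H, Q; Q→CH adds C; FPQ→CE adds E → {C, E, F, H, P, Q}. Minimal: {P}⁺ = {P}; {F}⁺ = {F} — none reach the full schema.
{E, F, H}⁺: EFH→PQ adds P, Q; FPQ→CE adds C → {C, E, F, H, P, Q}. Minimal: {F, H}⁺ = {F, H}; {E, H}⁺ = {E, H}; {E, F}⁺ = {E, F} — none reach the full schema.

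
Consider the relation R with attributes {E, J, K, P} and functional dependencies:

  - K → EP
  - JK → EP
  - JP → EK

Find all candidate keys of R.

Attribute J never appears on the right-hand side of any dependency, so J must belong to every candidate key.
{J}⁺ = {J}, which is not all of the schema, so we must add further attributes.
{J, K}⁺: K→EP adds E, P → {E, J, K, P}. Minimal: {K}⁺ = {E, K, P}; {J}⁺ = {J} — none reach the full schema.
{J, P}⁺: JP→EK adds E, K → {E, J, K, P}. Minimal: {P}⁺ = {P}; {J}⁺ = {J} — none reach the full schema.
Any other superkey contains one of these as a subset, so there are no further candidate keys.

{J, K}; {J, P}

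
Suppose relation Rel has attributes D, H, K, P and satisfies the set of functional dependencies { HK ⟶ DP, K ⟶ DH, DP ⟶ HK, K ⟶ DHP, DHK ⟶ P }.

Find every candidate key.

{K}⁺: K→DH adds D, H; K→DHP adds P → {D, H, K, P}.
{D, P}⁺: DP→HK adds H, K → {D, H, K, P}.

K, DP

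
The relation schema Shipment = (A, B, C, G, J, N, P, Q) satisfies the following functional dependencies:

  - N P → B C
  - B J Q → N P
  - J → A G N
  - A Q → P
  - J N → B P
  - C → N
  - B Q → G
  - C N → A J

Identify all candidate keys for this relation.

{C, Q}⁺: C→N adds N; CN→AJ adds A, J; J→AGN adds G; AQ→P adds P; JN→BP adds B → {A, B, C, G, J, N, P, Q}. Minimal: {Q}⁺ = {Q}; {C}⁺ = {A, B, C, G, J, N, P} — none reach the full schema.
{J, Q}⁺: J→AGN adds A, G, N; AQ→P adds P; JN→BP adds B; NP→BC adds C → {A, B, C, G, J, N, P, Q}. Minimal: {Q}⁺ = {Q}; {J}⁺ = {A, B, C, G, J, N, P} — none reach the full schema.
{A, N, Q}⁺: AQ→P adds P; NP→BC adds B, C; BQ→G adds G; CN→AJ adds J → {A, B, C, G, J, N, P, Q}. Minimal: {N, Q}⁺ = {N, Q}; {A, Q}⁺ = {A, P, Q}; {A, N}⁺ = {A, N} — none reach the full schema.
{N, P, Q}⁺: NP→BC adds B, C; BQ→G adds G; CN→AJ adds A, J → {A, B, C, G, J, N, P, Q}. Minimal: {P, Q}⁺ = {P, Q}; {N, Q}⁺ = {N, Q}; {N, P}⁺ = {A, B, C, G, J, N, P} — none reach the full schema.
Any other superkey contains one of these as a subset, so there are no further candidate keys.

CQ, JQ, ANQ, NPQ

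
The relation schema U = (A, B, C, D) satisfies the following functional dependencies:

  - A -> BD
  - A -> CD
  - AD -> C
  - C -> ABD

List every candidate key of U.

{A}⁺: A→BD adds B, D; A→CD adds C → {A, B, C, D}.
{C}⁺: C→ABD adds A, B, D → {A, B, C, D}.
Any other superkey contains one of these as a subset, so there are no further candidate keys.

(A), (C)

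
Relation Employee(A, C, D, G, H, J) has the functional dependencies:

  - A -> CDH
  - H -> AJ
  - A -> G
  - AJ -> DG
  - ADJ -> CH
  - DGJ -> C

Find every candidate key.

{A}, {H}

{A}⁺: A→CDH adds C, D, H; H→AJ adds J; A→G adds G → {A, C, D, G, H, J}.
{H}⁺: H→AJ adds A, J; A→G adds G; AJ→DG adds D; ADJ→CH adds C → {A, C, D, G, H, J}.
Any other superkey contains one of these as a subset, so there are no further candidate keys.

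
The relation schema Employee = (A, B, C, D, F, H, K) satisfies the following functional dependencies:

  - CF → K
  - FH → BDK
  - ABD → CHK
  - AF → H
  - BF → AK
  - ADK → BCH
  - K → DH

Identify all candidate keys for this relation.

(A, F), (B, F), (C, F), (F, H), (F, K)

{A, F}⁺: AF→H adds H; FH→BDK adds B, D, K; ABD→CHK adds C → {A, B, C, D, F, H, K}. Minimal: {F}⁺ = {F}; {A}⁺ = {A} — none reach the full schema.
{B, F}⁺: BF→AK adds A, K; K→DH adds D, H; ABD→CHK adds C → {A, B, C, D, F, H, K}. Minimal: {F}⁺ = {F}; {B}⁺ = {B} — none reach the full schema.
{C, F}⁺: CF→K adds K; K→DH adds D, H; FH→BDK adds B; BF→AK adds A → {A, B, C, D, F, H, K}. Minimal: {F}⁺ = {F}; {C}⁺ = {C} — none reach the full schema.
{F, H}⁺: FH→BDK adds B, D, K; BF→AK adds A; ADK→BCH adds C → {A, B, C, D, F, H, K}. Minimal: {H}⁺ = {H}; {F}⁺ = {F} — none reach the full schema.
{F, K}⁺: K→DH adds D, H; FH→BDK adds B; BF→AK adds A; ADK→BCH adds C → {A, B, C, D, F, H, K}. Minimal: {K}⁺ = {D, H, K}; {F}⁺ = {F} — none reach the full schema.
Any other superkey contains one of these as a subset, so there are no further candidate keys.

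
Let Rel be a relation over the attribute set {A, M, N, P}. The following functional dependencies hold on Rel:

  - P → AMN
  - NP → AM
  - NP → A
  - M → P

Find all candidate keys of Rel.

{M}⁺: M→P adds P; P→AMN adds A, N → {A, M, N, P}.
{P}⁺: P→AMN adds A, M, N → {A, M, N, P}.

{M}, {P}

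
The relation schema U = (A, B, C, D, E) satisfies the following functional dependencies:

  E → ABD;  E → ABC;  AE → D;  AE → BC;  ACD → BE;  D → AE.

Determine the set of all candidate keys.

{D}⁺: D→AE adds A, E; E→ABD adds B; E→ABC adds C → {A, B, C, D, E}.
{E}⁺: E→ABD adds A, B, D; E→ABC adds C → {A, B, C, D, E}.

(D), (E)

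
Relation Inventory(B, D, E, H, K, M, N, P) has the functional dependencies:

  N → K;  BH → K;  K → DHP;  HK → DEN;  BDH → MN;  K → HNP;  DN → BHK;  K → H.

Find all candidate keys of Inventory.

{K}⁺: K→DHP adds D, H, P; HK→DEN adds E, N; DN→BHK adds B; BDH→MN adds M → {B, D, E, H, K, M, N, P}.
{N}⁺: N→K adds K; K→DHP adds D, H, P; HK→DEN adds E; DN→BHK adds B; BDH→MN adds M → {B, D, E, H, K, M, N, P}.
{B, H}⁺: BH→K adds K; K→DHP adds D, P; HK→DEN adds E, N; BDH→MN adds M → {B, D, E, H, K, M, N, P}. Minimal: {H}⁺ = {H}; {B}⁺ = {B} — none reach the full schema.

{K}, {N}, {B, H}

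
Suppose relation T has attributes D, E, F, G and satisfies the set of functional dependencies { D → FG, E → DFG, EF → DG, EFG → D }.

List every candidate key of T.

Attribute E never appears on the right-hand side of any dependency, so E must belong to every candidate key.
{E}⁺ = {D, E, F, G}, which is all of the schema, so {E} is the only candidate key.

(E)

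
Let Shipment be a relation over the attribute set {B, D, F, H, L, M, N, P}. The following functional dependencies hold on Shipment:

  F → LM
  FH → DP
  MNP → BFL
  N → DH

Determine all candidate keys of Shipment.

{F, N}, {M, N, P}

Attribute N never appears on the right-hand side of any dependency, so N must belong to every candidate key.
{N}⁺ = {D, H, N}, which is not all of the schema, so we must add further attributes.
{F, N}⁺: F→LM adds L, M; N→DH adds D, H; FH→DP adds P; MNP→BFL adds B → {B, D, F, H, L, M, N, P}.
{M, N, P}⁺: MNP→BFL adds B, F, L; N→DH adds D, H → {B, D, F, H, L, M, N, P}.
Any other superkey contains one of these as a subset, so there are no further candidate keys.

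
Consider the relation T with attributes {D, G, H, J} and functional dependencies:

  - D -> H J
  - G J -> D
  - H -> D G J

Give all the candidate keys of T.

{D}⁺: D→HJ adds H, J; H→DGJ adds G → {D, G, H, J}.
{H}⁺: H→DGJ adds D, G, J → {D, G, H, J}.
{G, J}⁺: GJ→D adds D; D→HJ adds H → {D, G, H, J}.
Any other superkey contains one of these as a subset, so there are no further candidate keys.

{D}; {H}; {G, J}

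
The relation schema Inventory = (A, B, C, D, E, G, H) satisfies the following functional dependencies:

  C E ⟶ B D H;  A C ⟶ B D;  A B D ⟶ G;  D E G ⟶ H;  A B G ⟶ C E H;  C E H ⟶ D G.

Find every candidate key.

Attribute A never appears on the right-hand side of any dependency, so A must belong to every candidate key.
{A}⁺ = {A}, which is not all of the schema, so we must add further attributes.
{A, C}⁺: AC→BD adds B, D; ABD→G adds G; ABG→CEH adds E, H → {A, B, C, D, E, G, H}.
{A, B, D}⁺: ABD→G adds G; ABG→CEH adds C, E, H → {A, B, C, D, E, G, H}.
{A, B, G}⁺: ABG→CEH adds C, E, H; CEH→DG adds D → {A, B, C, D, E, G, H}.
Any other superkey contains one of these as a subset, so there are no further candidate keys.

AC; ABD; ABG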